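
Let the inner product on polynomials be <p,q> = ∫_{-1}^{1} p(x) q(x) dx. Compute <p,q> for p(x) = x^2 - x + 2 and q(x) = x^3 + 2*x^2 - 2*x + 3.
<p,q> = 92/5

Expand the product: p(x)·q(x) = x^5 + x^4 - 2*x^3 + 9*x^2 - 7*x + 6.
∫_{-1}^{1} of each monomial x^k gives [2/(k+1) if k even, 0 if k odd]. Integrating term-by-term (or equivalently evaluating the antiderivative F(x) = x^6/6 + x^5/5 - x^4/2 + 3*x^3 - 7*x^2/2 + 6*x at the endpoints):
  F(1) − F(−1) = 161/30 − (-391/30) = 92/5.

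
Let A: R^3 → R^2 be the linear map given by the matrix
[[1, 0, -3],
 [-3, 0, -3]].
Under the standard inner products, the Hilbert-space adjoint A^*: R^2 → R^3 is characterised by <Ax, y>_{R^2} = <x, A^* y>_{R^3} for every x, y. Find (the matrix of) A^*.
A^* = A^T =
[[1, -3],
 [0, 0],
 [-3, -3]]

For real matrices with standard dot products, the defining identity <Ax, y> = <x, A^* y> gives (Ax)^T y = x^T (A^*) y, i.e. x^T A^T y = x^T (A^*) y. Since this holds for all x, y, we must have A^* = A^T. Therefore
A^* =
[[1, -3],
 [0, 0],
 [-3, -3]].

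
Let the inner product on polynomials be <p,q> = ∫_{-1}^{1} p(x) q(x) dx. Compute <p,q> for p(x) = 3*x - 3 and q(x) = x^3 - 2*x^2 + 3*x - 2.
<p,q> = 116/5

Expand the product: p(x)·q(x) = 3*x^4 - 9*x^3 + 15*x^2 - 15*x + 6.
∫_{-1}^{1} of each monomial x^k gives [2/(k+1) if k even, 0 if k odd]. Integrating term-by-term (or equivalently evaluating the antiderivative F(x) = 3*x^5/5 - 9*x^4/4 + 5*x^3 - 15*x^2/2 + 6*x at the endpoints):
  F(1) − F(−1) = 37/20 − (-427/20) = 116/5.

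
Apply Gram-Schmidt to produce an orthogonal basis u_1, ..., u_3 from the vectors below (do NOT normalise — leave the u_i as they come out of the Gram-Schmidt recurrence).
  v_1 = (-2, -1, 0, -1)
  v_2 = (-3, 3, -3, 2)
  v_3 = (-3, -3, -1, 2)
Orthogonal basis:
  u_1 = (-2, -1, 0, -1)
  u_2 = (-8/3, 19/6, -3, 13/6)
  u_3 = (-6/37, -90/37, -16/37, 102/37)

Apply the Gram-Schmidt recurrence
  u_1 = v_1
  u_i = v_i − Σ_{j<i} ((v_i · u_j) / (u_j · u_j)) · u_j.

Step by step this gives:
  u_1 = (-2, -1, 0, -1)
  u_2 = (-8/3, 19/6, -3, 13/6)
  u_3 = (-6/37, -90/37, -16/37, 102/37)

Orthogonality check:
  u_2 · u_1 = 0 (should be 0)
  u_3 · u_1 = 0 (should be 0)
  u_3 · u_2 = 0 (should be 0)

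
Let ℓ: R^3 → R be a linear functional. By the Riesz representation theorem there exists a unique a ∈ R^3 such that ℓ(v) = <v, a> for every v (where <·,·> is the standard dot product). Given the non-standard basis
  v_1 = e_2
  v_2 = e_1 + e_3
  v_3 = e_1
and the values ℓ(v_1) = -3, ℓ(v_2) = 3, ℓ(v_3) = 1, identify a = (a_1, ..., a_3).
a = (1, -3, 2)

Write a = (a_1, ..., a_3) in the standard basis. For each basis vector v_i, ℓ(v_i) = <v_i, a> is a linear equation in the a_j's. Collect the n equations into a matrix system V a = ℓ, where row i of V is v_i (expressed in the standard basis). Since V is invertible (lower-triangular with 1s on the diagonal, up to permutation), solve by back-substitution:
  V =
[[0, 1, 0],
 [1, 0, 1],
 [1, 0, 0]]
  V a = (-3, 3, 1)
Solving gives a = (1, -3, 2).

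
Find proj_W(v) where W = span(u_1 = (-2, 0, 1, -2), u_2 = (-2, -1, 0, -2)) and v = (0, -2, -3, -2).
proj_W(v) = (-14/17, -46/17, -39/17, -14/17)

Set up U = [u_1 | ... | u_2] ∈ R^(4×2). The projector onto W = col(U) is P = U (U^T U)^(-1) U^T.
Compute U^T U =
  [9, 8]
  [8, 9],
and U^T v = (1, 6).
Solve U^T U · c = U^T v for the coefficients: c = (-39/17, 46/17). The projection is proj_W(v) = U c.
Check: (v - proj_W(v)) · u_1 = 0  (should be 0).
Check: (v - proj_W(v)) · u_2 = 0  (should be 0).
Result: proj_W(v) = (-14/17, -46/17, -39/17, -14/17).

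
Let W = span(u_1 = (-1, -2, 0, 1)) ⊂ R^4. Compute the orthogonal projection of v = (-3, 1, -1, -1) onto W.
proj_W(v) = (0, 0, 0, 0)

Set up U = [u_1 | ... | u_1] ∈ R^(4×1). The projector onto W = col(U) is P = U (U^T U)^(-1) U^T.
Compute U^T U =
  [6],
and U^T v = (0).
Solve U^T U · c = U^T v for the coefficients: c = (0). The projection is proj_W(v) = U c.
Check: (v - proj_W(v)) · u_1 = 0  (should be 0).
Result: proj_W(v) = (0, 0, 0, 0).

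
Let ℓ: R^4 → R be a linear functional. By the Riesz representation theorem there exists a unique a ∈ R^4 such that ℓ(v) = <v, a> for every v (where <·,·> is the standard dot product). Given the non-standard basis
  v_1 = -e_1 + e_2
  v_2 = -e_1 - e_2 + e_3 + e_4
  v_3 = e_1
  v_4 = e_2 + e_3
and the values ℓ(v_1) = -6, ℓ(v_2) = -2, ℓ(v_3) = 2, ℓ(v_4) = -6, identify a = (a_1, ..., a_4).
a = (2, -4, -2, -2)

Write a = (a_1, ..., a_4) in the standard basis. For each basis vector v_i, ℓ(v_i) = <v_i, a> is a linear equation in the a_j's. Collect the n equations into a matrix system V a = ℓ, where row i of V is v_i (expressed in the standard basis). Since V is invertible (lower-triangular with 1s on the diagonal, up to permutation), solve by back-substitution:
  V =
[[-1, 1, 0, 0],
 [-1, -1, 1, 1],
 [1, 0, 0, 0],
 [0, 1, 1, 0]]
  V a = (-6, -2, 2, -6)
Solving gives a = (2, -4, -2, -2).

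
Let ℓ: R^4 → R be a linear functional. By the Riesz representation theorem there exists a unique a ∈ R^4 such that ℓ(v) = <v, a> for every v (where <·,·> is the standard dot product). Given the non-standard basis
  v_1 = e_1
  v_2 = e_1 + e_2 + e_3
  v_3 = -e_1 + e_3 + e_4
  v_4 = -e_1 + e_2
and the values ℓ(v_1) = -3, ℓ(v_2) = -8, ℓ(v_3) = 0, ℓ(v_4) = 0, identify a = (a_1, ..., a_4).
a = (-3, -3, -2, -1)

Write a = (a_1, ..., a_4) in the standard basis. For each basis vector v_i, ℓ(v_i) = <v_i, a> is a linear equation in the a_j's. Collect the n equations into a matrix system V a = ℓ, where row i of V is v_i (expressed in the standard basis). Since V is invertible (lower-triangular with 1s on the diagonal, up to permutation), solve by back-substitution:
  V =
[[1, 0, 0, 0],
 [1, 1, 1, 0],
 [-1, 0, 1, 1],
 [-1, 1, 0, 0]]
  V a = (-3, -8, 0, 0)
Solving gives a = (-3, -3, -2, -1).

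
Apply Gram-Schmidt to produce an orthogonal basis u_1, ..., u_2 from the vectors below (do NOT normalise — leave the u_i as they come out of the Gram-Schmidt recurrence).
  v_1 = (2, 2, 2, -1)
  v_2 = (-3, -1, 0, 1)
Orthogonal basis:
  u_1 = (2, 2, 2, -1)
  u_2 = (-21/13, 5/13, 18/13, 4/13)

Apply the Gram-Schmidt recurrence
  u_1 = v_1
  u_i = v_i − Σ_{j<i} ((v_i · u_j) / (u_j · u_j)) · u_j.

Step by step this gives:
  u_1 = (2, 2, 2, -1)
  u_2 = (-21/13, 5/13, 18/13, 4/13)

Orthogonality check:
  u_2 · u_1 = 0 (should be 0)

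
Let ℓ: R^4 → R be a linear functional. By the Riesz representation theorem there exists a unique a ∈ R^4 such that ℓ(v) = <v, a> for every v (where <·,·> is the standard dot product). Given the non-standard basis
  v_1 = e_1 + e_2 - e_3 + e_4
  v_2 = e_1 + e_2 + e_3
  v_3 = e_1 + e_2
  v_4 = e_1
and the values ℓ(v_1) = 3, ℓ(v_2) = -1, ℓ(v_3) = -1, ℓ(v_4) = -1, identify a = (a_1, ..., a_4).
a = (-1, 0, 0, 4)

Write a = (a_1, ..., a_4) in the standard basis. For each basis vector v_i, ℓ(v_i) = <v_i, a> is a linear equation in the a_j's. Collect the n equations into a matrix system V a = ℓ, where row i of V is v_i (expressed in the standard basis). Since V is invertible (lower-triangular with 1s on the diagonal, up to permutation), solve by back-substitution:
  V =
[[1, 1, -1, 1],
 [1, 1, 1, 0],
 [1, 1, 0, 0],
 [1, 0, 0, 0]]
  V a = (3, -1, -1, -1)
Solving gives a = (-1, 0, 0, 4).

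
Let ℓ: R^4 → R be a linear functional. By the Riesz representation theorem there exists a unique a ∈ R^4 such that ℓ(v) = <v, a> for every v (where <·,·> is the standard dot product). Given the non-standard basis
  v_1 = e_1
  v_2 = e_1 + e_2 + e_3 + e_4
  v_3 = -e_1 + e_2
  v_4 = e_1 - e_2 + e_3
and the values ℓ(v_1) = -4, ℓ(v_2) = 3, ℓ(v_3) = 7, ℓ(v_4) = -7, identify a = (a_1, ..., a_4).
a = (-4, 3, 0, 4)

Write a = (a_1, ..., a_4) in the standard basis. For each basis vector v_i, ℓ(v_i) = <v_i, a> is a linear equation in the a_j's. Collect the n equations into a matrix system V a = ℓ, where row i of V is v_i (expressed in the standard basis). Since V is invertible (lower-triangular with 1s on the diagonal, up to permutation), solve by back-substitution:
  V =
[[1, 0, 0, 0],
 [1, 1, 1, 1],
 [-1, 1, 0, 0],
 [1, -1, 1, 0]]
  V a = (-4, 3, 7, -7)
Solving gives a = (-4, 3, 0, 4).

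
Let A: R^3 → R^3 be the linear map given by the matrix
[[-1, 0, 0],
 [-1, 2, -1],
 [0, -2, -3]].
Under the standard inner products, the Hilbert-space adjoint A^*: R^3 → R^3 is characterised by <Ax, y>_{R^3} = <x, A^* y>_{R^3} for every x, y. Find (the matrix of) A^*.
A^* = A^T =
[[-1, -1, 0],
 [0, 2, -2],
 [0, -1, -3]]

For real matrices with standard dot products, the defining identity <Ax, y> = <x, A^* y> gives (Ax)^T y = x^T (A^*) y, i.e. x^T A^T y = x^T (A^*) y. Since this holds for all x, y, we must have A^* = A^T. Therefore
A^* =
[[-1, -1, 0],
 [0, 2, -2],
 [0, -1, -3]].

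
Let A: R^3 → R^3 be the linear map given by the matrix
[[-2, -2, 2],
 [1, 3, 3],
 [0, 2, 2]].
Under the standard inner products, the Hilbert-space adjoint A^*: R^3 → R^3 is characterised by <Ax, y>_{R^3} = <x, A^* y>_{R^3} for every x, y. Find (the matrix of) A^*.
A^* = A^T =
[[-2, 1, 0],
 [-2, 3, 2],
 [2, 3, 2]]

For real matrices with standard dot products, the defining identity <Ax, y> = <x, A^* y> gives (Ax)^T y = x^T (A^*) y, i.e. x^T A^T y = x^T (A^*) y. Since this holds for all x, y, we must have A^* = A^T. Therefore
A^* =
[[-2, 1, 0],
 [-2, 3, 2],
 [2, 3, 2]].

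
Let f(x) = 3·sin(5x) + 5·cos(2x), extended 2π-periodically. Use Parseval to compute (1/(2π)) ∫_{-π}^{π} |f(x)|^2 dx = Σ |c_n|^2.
Σ |c_n|^2 = 17

Expand |f|^2 and use orthogonality of {sin(nx), cos(mx)} on [-π, π]:
  ∫_{-π}^{π} sin(nx)^2 dx = π, ∫ cos(mx)^2 dx = π, and cross terms integrate to 0.
So ∫_{-π}^{π} f(x)^2 dx = 3^2 · π + 5^2 · π = (9 + 25)π.
Divide by 2π: (9 + 25)/2 = 17.
By Parseval, this equals Σ |c_n|^2.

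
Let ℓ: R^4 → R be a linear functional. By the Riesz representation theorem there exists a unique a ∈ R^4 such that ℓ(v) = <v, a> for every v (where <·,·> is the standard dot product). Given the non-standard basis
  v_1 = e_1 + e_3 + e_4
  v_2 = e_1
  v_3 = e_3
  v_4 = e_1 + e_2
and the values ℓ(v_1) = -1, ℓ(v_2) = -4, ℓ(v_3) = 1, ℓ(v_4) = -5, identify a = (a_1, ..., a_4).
a = (-4, -1, 1, 2)

Write a = (a_1, ..., a_4) in the standard basis. For each basis vector v_i, ℓ(v_i) = <v_i, a> is a linear equation in the a_j's. Collect the n equations into a matrix system V a = ℓ, where row i of V is v_i (expressed in the standard basis). Since V is invertible (lower-triangular with 1s on the diagonal, up to permutation), solve by back-substitution:
  V =
[[1, 0, 1, 1],
 [1, 0, 0, 0],
 [0, 0, 1, 0],
 [1, 1, 0, 0]]
  V a = (-1, -4, 1, -5)
Solving gives a = (-4, -1, 1, 2).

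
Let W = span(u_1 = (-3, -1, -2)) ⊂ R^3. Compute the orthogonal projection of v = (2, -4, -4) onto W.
proj_W(v) = (-9/7, -3/7, -6/7)

Set up U = [u_1 | ... | u_1] ∈ R^(3×1). The projector onto W = col(U) is P = U (U^T U)^(-1) U^T.
Compute U^T U =
  [14],
and U^T v = (6).
Solve U^T U · c = U^T v for the coefficients: c = (3/7). The projection is proj_W(v) = U c.
Check: (v - proj_W(v)) · u_1 = 0  (should be 0).
Result: proj_W(v) = (-9/7, -3/7, -6/7).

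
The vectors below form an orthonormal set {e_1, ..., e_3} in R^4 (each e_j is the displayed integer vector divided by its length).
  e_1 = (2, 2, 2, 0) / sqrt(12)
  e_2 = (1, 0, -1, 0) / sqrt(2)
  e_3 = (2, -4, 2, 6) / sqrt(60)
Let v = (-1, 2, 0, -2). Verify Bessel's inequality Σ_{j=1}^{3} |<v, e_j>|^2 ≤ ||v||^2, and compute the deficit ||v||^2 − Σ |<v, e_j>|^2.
Σ |<v, e_j>|^2 = 89/10; ||v||^2 = 9; deficit = 1/10

Write each e_j = u_j / sqrt(<u_j, u_j>) where u_j is the displayed integer vector. Then <v, e_j> = <v, u_j> / sqrt(<u_j, u_j>), so |<v, e_j>|^2 = <v, u_j>^2 / <u_j, u_j>.
Coefficients: <v, e_1> = 2/sqrt(12), <v, e_2> = -1/sqrt(2), <v, e_3> = -22/sqrt(60).
Square and sum: Σ |<v, e_j>|^2 = 89/10.
Compute ||v||^2 = v·v = 9.
Deficit = 9 − 89/10 = 1/10 ≥ 0, confirming Bessel's inequality. (The deficit equals ||v − Σ <v,e_j> e_j||^2, the squared distance from v to span{e_j}.)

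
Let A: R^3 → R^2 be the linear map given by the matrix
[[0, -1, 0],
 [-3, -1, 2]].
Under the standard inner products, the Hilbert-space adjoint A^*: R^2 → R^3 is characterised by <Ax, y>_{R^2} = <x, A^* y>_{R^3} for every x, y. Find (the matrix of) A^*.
A^* = A^T =
[[0, -3],
 [-1, -1],
 [0, 2]]

For real matrices with standard dot products, the defining identity <Ax, y> = <x, A^* y> gives (Ax)^T y = x^T (A^*) y, i.e. x^T A^T y = x^T (A^*) y. Since this holds for all x, y, we must have A^* = A^T. Therefore
A^* =
[[0, -3],
 [-1, -1],
 [0, 2]].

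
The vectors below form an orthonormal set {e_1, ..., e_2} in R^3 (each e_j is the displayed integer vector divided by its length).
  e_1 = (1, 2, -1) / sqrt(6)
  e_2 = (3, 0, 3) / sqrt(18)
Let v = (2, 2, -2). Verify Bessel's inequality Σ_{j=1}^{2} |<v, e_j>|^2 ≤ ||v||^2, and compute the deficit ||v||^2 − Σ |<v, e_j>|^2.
Σ |<v, e_j>|^2 = 32/3; ||v||^2 = 12; deficit = 4/3

Write each e_j = u_j / sqrt(<u_j, u_j>) where u_j is the displayed integer vector. Then <v, e_j> = <v, u_j> / sqrt(<u_j, u_j>), so |<v, e_j>|^2 = <v, u_j>^2 / <u_j, u_j>.
Coefficients: <v, e_1> = 8/sqrt(6), <v, e_2> = 0/sqrt(18).
Square and sum: Σ |<v, e_j>|^2 = 32/3.
Compute ||v||^2 = v·v = 12.
Deficit = 12 − 32/3 = 4/3 ≥ 0, confirming Bessel's inequality. (The deficit equals ||v − Σ <v,e_j> e_j||^2, the squared distance from v to span{e_j}.)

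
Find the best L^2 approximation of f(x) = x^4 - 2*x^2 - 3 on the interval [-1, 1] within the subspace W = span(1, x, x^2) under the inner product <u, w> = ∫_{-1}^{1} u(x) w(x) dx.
g(x) = -8*x^2/7 - 108/35

The best approximation g ∈ W is the orthogonal projection of f onto W. Writing g = a_0 + a_1 x + a_2 x^2, the coefficients solve the normal equations G · a = b where
  G_{ij} = <φ_i, φ_j> and b_i = <f, φ_i>, with φ_0 = 1, φ_1 = x, φ_2 = x^2.
G =
  [2, 0, 2/3]
  [0, 2/3, 0]
  [2/3, 0, 2/5],
b = (-104/15, 0, -88/35).
Solving gives a_0 = -108/35, a_1 = 0, a_2 = -8/7, so
  g(x) = -8*x^2/7 - 108/35.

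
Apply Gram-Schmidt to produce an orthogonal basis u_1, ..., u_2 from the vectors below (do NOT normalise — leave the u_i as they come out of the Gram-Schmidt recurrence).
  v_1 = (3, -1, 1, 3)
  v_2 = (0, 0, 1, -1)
Orthogonal basis:
  u_1 = (3, -1, 1, 3)
  u_2 = (3/10, -1/10, 11/10, -7/10)

Apply the Gram-Schmidt recurrence
  u_1 = v_1
  u_i = v_i − Σ_{j<i} ((v_i · u_j) / (u_j · u_j)) · u_j.

Step by step this gives:
  u_1 = (3, -1, 1, 3)
  u_2 = (3/10, -1/10, 11/10, -7/10)

Orthogonality check:
  u_2 · u_1 = 0 (should be 0)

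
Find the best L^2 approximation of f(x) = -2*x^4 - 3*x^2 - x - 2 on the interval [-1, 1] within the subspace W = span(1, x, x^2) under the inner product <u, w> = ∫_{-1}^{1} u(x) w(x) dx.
g(x) = -33*x^2/7 - x - 64/35

The best approximation g ∈ W is the orthogonal projection of f onto W. Writing g = a_0 + a_1 x + a_2 x^2, the coefficients solve the normal equations G · a = b where
  G_{ij} = <φ_i, φ_j> and b_i = <f, φ_i>, with φ_0 = 1, φ_1 = x, φ_2 = x^2.
G =
  [2, 0, 2/3]
  [0, 2/3, 0]
  [2/3, 0, 2/5],
b = (-34/5, -2/3, -326/105).
Solving gives a_0 = -64/35, a_1 = -1, a_2 = -33/7, so
  g(x) = -33*x^2/7 - x - 64/35.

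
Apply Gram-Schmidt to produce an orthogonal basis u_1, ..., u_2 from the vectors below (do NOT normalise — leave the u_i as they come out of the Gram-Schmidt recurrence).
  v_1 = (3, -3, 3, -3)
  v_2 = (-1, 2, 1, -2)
Orthogonal basis:
  u_1 = (3, -3, 3, -3)
  u_2 = (-1, 2, 1, -2)

Apply the Gram-Schmidt recurrence
  u_1 = v_1
  u_i = v_i − Σ_{j<i} ((v_i · u_j) / (u_j · u_j)) · u_j.

Step by step this gives:
  u_1 = (3, -3, 3, -3)
  u_2 = (-1, 2, 1, -2)

Orthogonality check:
  u_2 · u_1 = 0 (should be 0)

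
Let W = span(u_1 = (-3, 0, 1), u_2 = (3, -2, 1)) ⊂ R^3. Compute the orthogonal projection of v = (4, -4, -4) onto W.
proj_W(v) = (96/19, -16/19, -16/19)

Set up U = [u_1 | ... | u_2] ∈ R^(3×2). The projector onto W = col(U) is P = U (U^T U)^(-1) U^T.
Compute U^T U =
  [10, -8]
  [-8, 14],
and U^T v = (-16, 16).
Solve U^T U · c = U^T v for the coefficients: c = (-24/19, 8/19). The projection is proj_W(v) = U c.
Check: (v - proj_W(v)) · u_1 = 0  (should be 0).
Check: (v - proj_W(v)) · u_2 = 0  (should be 0).
Result: proj_W(v) = (96/19, -16/19, -16/19).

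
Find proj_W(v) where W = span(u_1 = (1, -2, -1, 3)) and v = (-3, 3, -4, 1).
proj_W(v) = (-2/15, 4/15, 2/15, -2/5)

Set up U = [u_1 | ... | u_1] ∈ R^(4×1). The projector onto W = col(U) is P = U (U^T U)^(-1) U^T.
Compute U^T U =
  [15],
and U^T v = (-2).
Solve U^T U · c = U^T v for the coefficients: c = (-2/15). The projection is proj_W(v) = U c.
Check: (v - proj_W(v)) · u_1 = 0  (should be 0).
Result: proj_W(v) = (-2/15, 4/15, 2/15, -2/5).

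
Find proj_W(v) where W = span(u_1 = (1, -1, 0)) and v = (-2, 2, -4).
proj_W(v) = (-2, 2, 0)

Set up U = [u_1 | ... | u_1] ∈ R^(3×1). The projector onto W = col(U) is P = U (U^T U)^(-1) U^T.
Compute U^T U =
  [2],
and U^T v = (-4).
Solve U^T U · c = U^T v for the coefficients: c = (-2). The projection is proj_W(v) = U c.
Check: (v - proj_W(v)) · u_1 = 0  (should be 0).
Result: proj_W(v) = (-2, 2, 0).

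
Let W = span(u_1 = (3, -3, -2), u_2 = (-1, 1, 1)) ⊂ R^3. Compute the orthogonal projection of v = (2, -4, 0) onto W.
proj_W(v) = (3, -3, 0)

Set up U = [u_1 | ... | u_2] ∈ R^(3×2). The projector onto W = col(U) is P = U (U^T U)^(-1) U^T.
Compute U^T U =
  [22, -8]
  [-8, 3],
and U^T v = (18, -6).
Solve U^T U · c = U^T v for the coefficients: c = (3, 6). The projection is proj_W(v) = U c.
Check: (v - proj_W(v)) · u_1 = 0  (should be 0).
Check: (v - proj_W(v)) · u_2 = 0  (should be 0).
Result: proj_W(v) = (3, -3, 0).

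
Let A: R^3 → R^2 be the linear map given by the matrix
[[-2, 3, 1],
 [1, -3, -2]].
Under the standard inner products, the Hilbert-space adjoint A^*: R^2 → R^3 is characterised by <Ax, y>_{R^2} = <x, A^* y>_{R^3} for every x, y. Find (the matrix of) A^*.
A^* = A^T =
[[-2, 1],
 [3, -3],
 [1, -2]]

For real matrices with standard dot products, the defining identity <Ax, y> = <x, A^* y> gives (Ax)^T y = x^T (A^*) y, i.e. x^T A^T y = x^T (A^*) y. Since this holds for all x, y, we must have A^* = A^T. Therefore
A^* =
[[-2, 1],
 [3, -3],
 [1, -2]].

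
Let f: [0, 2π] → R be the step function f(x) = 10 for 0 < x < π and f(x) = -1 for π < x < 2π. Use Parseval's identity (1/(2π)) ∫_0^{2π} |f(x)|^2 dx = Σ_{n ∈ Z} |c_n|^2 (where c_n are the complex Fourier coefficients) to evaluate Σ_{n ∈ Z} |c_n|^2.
Σ |c_n|^2 = 101/2

Parseval equates the L^2 energy of f (normalised by 1/(2π)) with the ℓ^2 sum of its Fourier coefficients: (1/(2π)) ∫_0^{2π} |f|^2 = Σ |c_n|^2.
Compute the left side: (1/(2π)) [∫_0^π 10^2 dx + ∫_π^{2π} (-1)^2 dx] = (1/(2π)) · (100π + 1π) = (100 + 1)/2 = 101/2.
So Σ_{n ∈ Z} |c_n|^2 = 101/2.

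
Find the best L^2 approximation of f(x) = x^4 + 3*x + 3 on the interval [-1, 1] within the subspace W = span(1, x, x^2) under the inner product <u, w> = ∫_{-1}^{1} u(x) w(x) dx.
g(x) = 6*x^2/7 + 3*x + 102/35

The best approximation g ∈ W is the orthogonal projection of f onto W. Writing g = a_0 + a_1 x + a_2 x^2, the coefficients solve the normal equations G · a = b where
  G_{ij} = <φ_i, φ_j> and b_i = <f, φ_i>, with φ_0 = 1, φ_1 = x, φ_2 = x^2.
G =
  [2, 0, 2/3]
  [0, 2/3, 0]
  [2/3, 0, 2/5],
b = (32/5, 2, 16/7).
Solving gives a_0 = 102/35, a_1 = 3, a_2 = 6/7, so
  g(x) = 6*x^2/7 + 3*x + 102/35.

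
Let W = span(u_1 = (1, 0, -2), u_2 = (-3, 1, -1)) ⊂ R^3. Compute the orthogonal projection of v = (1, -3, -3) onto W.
proj_W(v) = (49/27, -4/27, -70/27)

Set up U = [u_1 | ... | u_2] ∈ R^(3×2). The projector onto W = col(U) is P = U (U^T U)^(-1) U^T.
Compute U^T U =
  [5, -1]
  [-1, 11],
and U^T v = (7, -3).
Solve U^T U · c = U^T v for the coefficients: c = (37/27, -4/27). The projection is proj_W(v) = U c.
Check: (v - proj_W(v)) · u_1 = 0  (should be 0).
Check: (v - proj_W(v)) · u_2 = 0  (should be 0).
Result: proj_W(v) = (49/27, -4/27, -70/27).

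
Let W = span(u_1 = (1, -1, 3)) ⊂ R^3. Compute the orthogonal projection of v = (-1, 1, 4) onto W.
proj_W(v) = (10/11, -10/11, 30/11)

Set up U = [u_1 | ... | u_1] ∈ R^(3×1). The projector onto W = col(U) is P = U (U^T U)^(-1) U^T.
Compute U^T U =
  [11],
and U^T v = (10).
Solve U^T U · c = U^T v for the coefficients: c = (10/11). The projection is proj_W(v) = U c.
Check: (v - proj_W(v)) · u_1 = 0  (should be 0).
Result: proj_W(v) = (10/11, -10/11, 30/11).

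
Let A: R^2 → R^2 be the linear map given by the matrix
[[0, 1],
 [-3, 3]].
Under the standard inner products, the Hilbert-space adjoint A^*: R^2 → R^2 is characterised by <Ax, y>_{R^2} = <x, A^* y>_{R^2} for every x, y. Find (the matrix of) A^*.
A^* = A^T =
[[0, -3],
 [1, 3]]

For real matrices with standard dot products, the defining identity <Ax, y> = <x, A^* y> gives (Ax)^T y = x^T (A^*) y, i.e. x^T A^T y = x^T (A^*) y. Since this holds for all x, y, we must have A^* = A^T. Therefore
A^* =
[[0, -3],
 [1, 3]].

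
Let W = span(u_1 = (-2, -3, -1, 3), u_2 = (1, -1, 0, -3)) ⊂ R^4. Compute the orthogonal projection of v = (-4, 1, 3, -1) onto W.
proj_W(v) = (0, 5/7, 1/7, 3/7)

Set up U = [u_1 | ... | u_2] ∈ R^(4×2). The projector onto W = col(U) is P = U (U^T U)^(-1) U^T.
Compute U^T U =
  [23, -8]
  [-8, 11],
and U^T v = (-1, -2).
Solve U^T U · c = U^T v for the coefficients: c = (-1/7, -2/7). The projection is proj_W(v) = U c.
Check: (v - proj_W(v)) · u_1 = 0  (should be 0).
Check: (v - proj_W(v)) · u_2 = 0  (should be 0).
Result: proj_W(v) = (0, 5/7, 1/7, 3/7).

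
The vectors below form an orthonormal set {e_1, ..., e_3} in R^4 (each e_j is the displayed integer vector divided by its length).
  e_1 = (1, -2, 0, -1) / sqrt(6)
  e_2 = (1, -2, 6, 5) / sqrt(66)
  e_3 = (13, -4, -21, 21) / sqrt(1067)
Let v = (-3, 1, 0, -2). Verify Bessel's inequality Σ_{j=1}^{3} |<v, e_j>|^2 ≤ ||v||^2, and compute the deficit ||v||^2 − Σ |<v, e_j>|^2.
Σ |<v, e_j>|^2 = 1133/97; ||v||^2 = 14; deficit = 225/97

Write each e_j = u_j / sqrt(<u_j, u_j>) where u_j is the displayed integer vector. Then <v, e_j> = <v, u_j> / sqrt(<u_j, u_j>), so |<v, e_j>|^2 = <v, u_j>^2 / <u_j, u_j>.
Coefficients: <v, e_1> = -3/sqrt(6), <v, e_2> = -15/sqrt(66), <v, e_3> = -85/sqrt(1067).
Square and sum: Σ |<v, e_j>|^2 = 1133/97.
Compute ||v||^2 = v·v = 14.
Deficit = 14 − 1133/97 = 225/97 ≥ 0, confirming Bessel's inequality. (The deficit equals ||v − Σ <v,e_j> e_j||^2, the squared distance from v to span{e_j}.)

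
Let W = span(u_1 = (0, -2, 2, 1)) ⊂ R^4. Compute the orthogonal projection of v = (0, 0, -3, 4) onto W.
proj_W(v) = (0, 4/9, -4/9, -2/9)

Set up U = [u_1 | ... | u_1] ∈ R^(4×1). The projector onto W = col(U) is P = U (U^T U)^(-1) U^T.
Compute U^T U =
  [9],
and U^T v = (-2).
Solve U^T U · c = U^T v for the coefficients: c = (-2/9). The projection is proj_W(v) = U c.
Check: (v - proj_W(v)) · u_1 = 0  (should be 0).
Result: proj_W(v) = (0, 4/9, -4/9, -2/9).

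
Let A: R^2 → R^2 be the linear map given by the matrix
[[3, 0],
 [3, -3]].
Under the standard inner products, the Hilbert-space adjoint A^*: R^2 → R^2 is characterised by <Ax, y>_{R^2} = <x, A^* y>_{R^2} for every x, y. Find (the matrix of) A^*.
A^* = A^T =
[[3, 3],
 [0, -3]]

For real matrices with standard dot products, the defining identity <Ax, y> = <x, A^* y> gives (Ax)^T y = x^T (A^*) y, i.e. x^T A^T y = x^T (A^*) y. Since this holds for all x, y, we must have A^* = A^T. Therefore
A^* =
[[3, 3],
 [0, -3]].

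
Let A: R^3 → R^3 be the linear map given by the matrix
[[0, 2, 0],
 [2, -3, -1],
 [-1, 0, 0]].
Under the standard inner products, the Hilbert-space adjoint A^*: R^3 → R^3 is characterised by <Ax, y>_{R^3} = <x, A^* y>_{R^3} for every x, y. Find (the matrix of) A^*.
A^* = A^T =
[[0, 2, -1],
 [2, -3, 0],
 [0, -1, 0]]

For real matrices with standard dot products, the defining identity <Ax, y> = <x, A^* y> gives (Ax)^T y = x^T (A^*) y, i.e. x^T A^T y = x^T (A^*) y. Since this holds for all x, y, we must have A^* = A^T. Therefore
A^* =
[[0, 2, -1],
 [2, -3, 0],
 [0, -1, 0]].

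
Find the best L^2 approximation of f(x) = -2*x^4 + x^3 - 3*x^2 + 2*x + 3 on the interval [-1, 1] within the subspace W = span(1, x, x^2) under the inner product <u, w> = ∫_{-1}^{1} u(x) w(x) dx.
g(x) = -33*x^2/7 + 13*x/5 + 111/35

The best approximation g ∈ W is the orthogonal projection of f onto W. Writing g = a_0 + a_1 x + a_2 x^2, the coefficients solve the normal equations G · a = b where
  G_{ij} = <φ_i, φ_j> and b_i = <f, φ_i>, with φ_0 = 1, φ_1 = x, φ_2 = x^2.
G =
  [2, 0, 2/3]
  [0, 2/3, 0]
  [2/3, 0, 2/5],
b = (16/5, 26/15, 8/35).
Solving gives a_0 = 111/35, a_1 = 13/5, a_2 = -33/7, so
  g(x) = -33*x^2/7 + 13*x/5 + 111/35.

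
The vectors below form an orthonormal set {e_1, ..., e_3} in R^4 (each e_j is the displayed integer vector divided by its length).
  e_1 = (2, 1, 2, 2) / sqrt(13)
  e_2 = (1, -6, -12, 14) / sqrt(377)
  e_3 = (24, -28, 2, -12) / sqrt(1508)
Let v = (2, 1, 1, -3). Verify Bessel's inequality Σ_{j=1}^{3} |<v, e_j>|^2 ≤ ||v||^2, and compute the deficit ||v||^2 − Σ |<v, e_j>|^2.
Σ |<v, e_j>|^2 = 146/13; ||v||^2 = 15; deficit = 49/13

Write each e_j = u_j / sqrt(<u_j, u_j>) where u_j is the displayed integer vector. Then <v, e_j> = <v, u_j> / sqrt(<u_j, u_j>), so |<v, e_j>|^2 = <v, u_j>^2 / <u_j, u_j>.
Coefficients: <v, e_1> = 1/sqrt(13), <v, e_2> = -58/sqrt(377), <v, e_3> = 58/sqrt(1508).
Square and sum: Σ |<v, e_j>|^2 = 146/13.
Compute ||v||^2 = v·v = 15.
Deficit = 15 − 146/13 = 49/13 ≥ 0, confirming Bessel's inequality. (The deficit equals ||v − Σ <v,e_j> e_j||^2, the squared distance from v to span{e_j}.)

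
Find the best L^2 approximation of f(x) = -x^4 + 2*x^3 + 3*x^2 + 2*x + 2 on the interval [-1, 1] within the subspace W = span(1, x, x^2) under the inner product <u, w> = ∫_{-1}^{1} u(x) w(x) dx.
g(x) = 15*x^2/7 + 16*x/5 + 73/35

The best approximation g ∈ W is the orthogonal projection of f onto W. Writing g = a_0 + a_1 x + a_2 x^2, the coefficients solve the normal equations G · a = b where
  G_{ij} = <φ_i, φ_j> and b_i = <f, φ_i>, with φ_0 = 1, φ_1 = x, φ_2 = x^2.
G =
  [2, 0, 2/3]
  [0, 2/3, 0]
  [2/3, 0, 2/5],
b = (28/5, 32/15, 236/105).
Solving gives a_0 = 73/35, a_1 = 16/5, a_2 = 15/7, so
  g(x) = 15*x^2/7 + 16*x/5 + 73/35.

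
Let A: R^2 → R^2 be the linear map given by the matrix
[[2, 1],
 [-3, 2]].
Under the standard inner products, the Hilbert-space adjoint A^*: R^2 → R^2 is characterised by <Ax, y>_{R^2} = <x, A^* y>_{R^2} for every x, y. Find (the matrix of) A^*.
A^* = A^T =
[[2, -3],
 [1, 2]]

For real matrices with standard dot products, the defining identity <Ax, y> = <x, A^* y> gives (Ax)^T y = x^T (A^*) y, i.e. x^T A^T y = x^T (A^*) y. Since this holds for all x, y, we must have A^* = A^T. Therefore
A^* =
[[2, -3],
 [1, 2]].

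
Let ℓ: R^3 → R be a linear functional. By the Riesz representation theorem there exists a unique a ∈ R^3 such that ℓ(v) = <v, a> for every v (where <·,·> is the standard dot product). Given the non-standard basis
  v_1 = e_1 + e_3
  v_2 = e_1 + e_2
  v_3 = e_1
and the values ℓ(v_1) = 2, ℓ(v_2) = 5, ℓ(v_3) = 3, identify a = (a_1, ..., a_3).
a = (3, 2, -1)

Write a = (a_1, ..., a_3) in the standard basis. For each basis vector v_i, ℓ(v_i) = <v_i, a> is a linear equation in the a_j's. Collect the n equations into a matrix system V a = ℓ, where row i of V is v_i (expressed in the standard basis). Since V is invertible (lower-triangular with 1s on the diagonal, up to permutation), solve by back-substitution:
  V =
[[1, 0, 1],
 [1, 1, 0],
 [1, 0, 0]]
  V a = (2, 5, 3)
Solving gives a = (3, 2, -1).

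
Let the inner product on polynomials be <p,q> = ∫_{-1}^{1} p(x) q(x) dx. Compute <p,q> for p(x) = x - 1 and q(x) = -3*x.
<p,q> = -2

Expand the product: p(x)·q(x) = -3*x^2 + 3*x.
∫_{-1}^{1} of each monomial x^k gives [2/(k+1) if k even, 0 if k odd]. Integrating term-by-term (or equivalently evaluating the antiderivative F(x) = -x^3 + 3*x^2/2 at the endpoints):
  F(1) − F(−1) = 1/2 − (5/2) = -2.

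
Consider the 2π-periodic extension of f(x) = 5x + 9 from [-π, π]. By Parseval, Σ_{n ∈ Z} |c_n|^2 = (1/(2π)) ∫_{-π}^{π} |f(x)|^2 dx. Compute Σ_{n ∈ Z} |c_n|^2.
Σ |c_n|^2 = 25π^2/3 + 81

Expand and integrate term by term over [-π, π]:
  ∫ (5x)^2 dx = 25·(2π^3/3); ∫ 2·5·(9)·x dx = 0 (odd integrand); ∫ 9^2 dx = 81·2π.
So (1/(2π)) ∫_{-π}^{π} (5x + 9)^2 dx = 25π^2/3 + 81 = 25π^2/3 + 81.
Parseval ⇒ Σ |c_n|^2 = 25π^2/3 + 81.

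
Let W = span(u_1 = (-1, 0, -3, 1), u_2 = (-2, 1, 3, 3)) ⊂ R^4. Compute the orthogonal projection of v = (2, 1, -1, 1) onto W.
proj_W(v) = (16/237, -25/237, -59/79, -41/237)

Set up U = [u_1 | ... | u_2] ∈ R^(4×2). The projector onto W = col(U) is P = U (U^T U)^(-1) U^T.
Compute U^T U =
  [11, -4]
  [-4, 23],
and U^T v = (2, -3).
Solve U^T U · c = U^T v for the coefficients: c = (34/237, -25/237). The projection is proj_W(v) = U c.
Check: (v - proj_W(v)) · u_1 = 0  (should be 0).
Check: (v - proj_W(v)) · u_2 = 0  (should be 0).
Result: proj_W(v) = (16/237, -25/237, -59/79, -41/237).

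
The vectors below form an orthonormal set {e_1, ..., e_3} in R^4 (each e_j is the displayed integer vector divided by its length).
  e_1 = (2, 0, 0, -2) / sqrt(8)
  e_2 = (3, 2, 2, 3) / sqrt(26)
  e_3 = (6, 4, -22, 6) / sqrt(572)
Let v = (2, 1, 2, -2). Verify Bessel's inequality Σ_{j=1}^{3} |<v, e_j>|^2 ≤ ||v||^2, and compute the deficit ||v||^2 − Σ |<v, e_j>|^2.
Σ |<v, e_j>|^2 = 134/11; ||v||^2 = 13; deficit = 9/11

Write each e_j = u_j / sqrt(<u_j, u_j>) where u_j is the displayed integer vector. Then <v, e_j> = <v, u_j> / sqrt(<u_j, u_j>), so |<v, e_j>|^2 = <v, u_j>^2 / <u_j, u_j>.
Coefficients: <v, e_1> = 8/sqrt(8), <v, e_2> = 6/sqrt(26), <v, e_3> = -40/sqrt(572).
Square and sum: Σ |<v, e_j>|^2 = 134/11.
Compute ||v||^2 = v·v = 13.
Deficit = 13 − 134/11 = 9/11 ≥ 0, confirming Bessel's inequality. (The deficit equals ||v − Σ <v,e_j> e_j||^2, the squared distance from v to span{e_j}.)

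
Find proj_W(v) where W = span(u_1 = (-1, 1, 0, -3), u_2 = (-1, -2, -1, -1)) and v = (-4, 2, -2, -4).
proj_W(v) = (-144/73, 54/73, -30/73, -372/73)

Set up U = [u_1 | ... | u_2] ∈ R^(4×2). The projector onto W = col(U) is P = U (U^T U)^(-1) U^T.
Compute U^T U =
  [11, 2]
  [2, 7],
and U^T v = (18, 6).
Solve U^T U · c = U^T v for the coefficients: c = (114/73, 30/73). The projection is proj_W(v) = U c.
Check: (v - proj_W(v)) · u_1 = 0  (should be 0).
Check: (v - proj_W(v)) · u_2 = 0  (should be 0).
Result: proj_W(v) = (-144/73, 54/73, -30/73, -372/73).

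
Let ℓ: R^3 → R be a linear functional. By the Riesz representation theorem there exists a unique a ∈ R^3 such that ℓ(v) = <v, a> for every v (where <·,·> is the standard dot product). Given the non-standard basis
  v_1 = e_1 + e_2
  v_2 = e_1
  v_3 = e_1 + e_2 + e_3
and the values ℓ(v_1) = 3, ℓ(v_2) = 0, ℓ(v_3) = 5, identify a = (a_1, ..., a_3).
a = (0, 3, 2)

Write a = (a_1, ..., a_3) in the standard basis. For each basis vector v_i, ℓ(v_i) = <v_i, a> is a linear equation in the a_j's. Collect the n equations into a matrix system V a = ℓ, where row i of V is v_i (expressed in the standard basis). Since V is invertible (lower-triangular with 1s on the diagonal, up to permutation), solve by back-substitution:
  V =
[[1, 1, 0],
 [1, 0, 0],
 [1, 1, 1]]
  V a = (3, 0, 5)
Solving gives a = (0, 3, 2).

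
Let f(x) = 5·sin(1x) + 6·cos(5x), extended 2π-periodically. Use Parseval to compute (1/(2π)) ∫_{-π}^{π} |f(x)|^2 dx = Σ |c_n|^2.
Σ |c_n|^2 = 61/2

Expand |f|^2 and use orthogonality of {sin(nx), cos(mx)} on [-π, π]:
  ∫_{-π}^{π} sin(nx)^2 dx = π, ∫ cos(mx)^2 dx = π, and cross terms integrate to 0.
So ∫_{-π}^{π} f(x)^2 dx = 5^2 · π + 6^2 · π = (25 + 36)π.
Divide by 2π: (25 + 36)/2 = 61/2.
By Parseval, this equals Σ |c_n|^2.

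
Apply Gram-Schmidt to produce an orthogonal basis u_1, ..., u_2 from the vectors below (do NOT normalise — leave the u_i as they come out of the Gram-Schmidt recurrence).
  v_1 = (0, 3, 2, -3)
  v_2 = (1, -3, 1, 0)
Orthogonal basis:
  u_1 = (0, 3, 2, -3)
  u_2 = (1, -45/22, 18/11, -21/22)

Apply the Gram-Schmidt recurrence
  u_1 = v_1
  u_i = v_i − Σ_{j<i} ((v_i · u_j) / (u_j · u_j)) · u_j.

Step by step this gives:
  u_1 = (0, 3, 2, -3)
  u_2 = (1, -45/22, 18/11, -21/22)

Orthogonality check:
  u_2 · u_1 = 0 (should be 0)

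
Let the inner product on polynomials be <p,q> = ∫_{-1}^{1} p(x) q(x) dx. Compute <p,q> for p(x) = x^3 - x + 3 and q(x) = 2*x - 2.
<p,q> = -188/15

Expand the product: p(x)·q(x) = 2*x^4 - 2*x^3 - 2*x^2 + 8*x - 6.
∫_{-1}^{1} of each monomial x^k gives [2/(k+1) if k even, 0 if k odd]. Integrating term-by-term (or equivalently evaluating the antiderivative F(x) = 2*x^5/5 - x^4/2 - 2*x^3/3 + 4*x^2 - 6*x at the endpoints):
  F(1) − F(−1) = -83/30 − (293/30) = -188/15.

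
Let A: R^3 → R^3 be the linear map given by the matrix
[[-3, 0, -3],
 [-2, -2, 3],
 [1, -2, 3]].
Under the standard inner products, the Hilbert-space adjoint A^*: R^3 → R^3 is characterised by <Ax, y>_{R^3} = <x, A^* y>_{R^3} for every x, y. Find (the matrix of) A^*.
A^* = A^T =
[[-3, -2, 1],
 [0, -2, -2],
 [-3, 3, 3]]

For real matrices with standard dot products, the defining identity <Ax, y> = <x, A^* y> gives (Ax)^T y = x^T (A^*) y, i.e. x^T A^T y = x^T (A^*) y. Since this holds for all x, y, we must have A^* = A^T. Therefore
A^* =
[[-3, -2, 1],
 [0, -2, -2],
 [-3, 3, 3]].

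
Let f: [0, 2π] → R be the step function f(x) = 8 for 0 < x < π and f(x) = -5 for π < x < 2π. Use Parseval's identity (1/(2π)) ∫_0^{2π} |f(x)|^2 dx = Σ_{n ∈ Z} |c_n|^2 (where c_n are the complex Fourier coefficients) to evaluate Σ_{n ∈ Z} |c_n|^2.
Σ |c_n|^2 = 89/2

Parseval equates the L^2 energy of f (normalised by 1/(2π)) with the ℓ^2 sum of its Fourier coefficients: (1/(2π)) ∫_0^{2π} |f|^2 = Σ |c_n|^2.
Compute the left side: (1/(2π)) [∫_0^π 8^2 dx + ∫_π^{2π} (-5)^2 dx] = (1/(2π)) · (64π + 25π) = (64 + 25)/2 = 89/2.
So Σ_{n ∈ Z} |c_n|^2 = 89/2.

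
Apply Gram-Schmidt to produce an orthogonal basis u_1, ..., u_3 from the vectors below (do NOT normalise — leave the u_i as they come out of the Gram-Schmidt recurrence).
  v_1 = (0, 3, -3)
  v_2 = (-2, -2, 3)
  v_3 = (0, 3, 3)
Orthogonal basis:
  u_1 = (0, 3, -3)
  u_2 = (-2, 1/2, 1/2)
  u_3 = (4/3, 8/3, 8/3)

Apply the Gram-Schmidt recurrence
  u_1 = v_1
  u_i = v_i − Σ_{j<i} ((v_i · u_j) / (u_j · u_j)) · u_j.

Step by step this gives:
  u_1 = (0, 3, -3)
  u_2 = (-2, 1/2, 1/2)
  u_3 = (4/3, 8/3, 8/3)

Orthogonality check:
  u_2 · u_1 = 0 (should be 0)
  u_3 · u_1 = 0 (should be 0)
  u_3 · u_2 = 0 (should be 0)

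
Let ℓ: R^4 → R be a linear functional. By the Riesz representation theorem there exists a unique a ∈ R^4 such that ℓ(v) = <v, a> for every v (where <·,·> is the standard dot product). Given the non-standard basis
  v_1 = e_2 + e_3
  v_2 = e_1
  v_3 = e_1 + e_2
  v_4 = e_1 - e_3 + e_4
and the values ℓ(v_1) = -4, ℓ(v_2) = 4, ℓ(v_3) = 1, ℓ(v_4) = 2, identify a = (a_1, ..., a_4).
a = (4, -3, -1, -3)

Write a = (a_1, ..., a_4) in the standard basis. For each basis vector v_i, ℓ(v_i) = <v_i, a> is a linear equation in the a_j's. Collect the n equations into a matrix system V a = ℓ, where row i of V is v_i (expressed in the standard basis). Since V is invertible (lower-triangular with 1s on the diagonal, up to permutation), solve by back-substitution:
  V =
[[0, 1, 1, 0],
 [1, 0, 0, 0],
 [1, 1, 0, 0],
 [1, 0, -1, 1]]
  V a = (-4, 4, 1, 2)
Solving gives a = (4, -3, -1, -3).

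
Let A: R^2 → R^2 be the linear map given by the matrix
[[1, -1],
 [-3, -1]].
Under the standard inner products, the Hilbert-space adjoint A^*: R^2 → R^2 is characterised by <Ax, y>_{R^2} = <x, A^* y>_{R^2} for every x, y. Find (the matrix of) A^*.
A^* = A^T =
[[1, -3],
 [-1, -1]]

For real matrices with standard dot products, the defining identity <Ax, y> = <x, A^* y> gives (Ax)^T y = x^T (A^*) y, i.e. x^T A^T y = x^T (A^*) y. Since this holds for all x, y, we must have A^* = A^T. Therefore
A^* =
[[1, -3],
 [-1, -1]].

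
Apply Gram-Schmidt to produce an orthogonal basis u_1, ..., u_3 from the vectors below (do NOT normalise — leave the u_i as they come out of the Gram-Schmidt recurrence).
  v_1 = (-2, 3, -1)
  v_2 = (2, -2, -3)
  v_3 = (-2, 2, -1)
Orthogonal basis:
  u_1 = (-2, 3, -1)
  u_2 = (1, -1/2, -7/2)
  u_3 = (-88/189, -64/189, -16/189)

Apply the Gram-Schmidt recurrence
  u_1 = v_1
  u_i = v_i − Σ_{j<i} ((v_i · u_j) / (u_j · u_j)) · u_j.

Step by step this gives:
  u_1 = (-2, 3, -1)
  u_2 = (1, -1/2, -7/2)
  u_3 = (-88/189, -64/189, -16/189)

Orthogonality check:
  u_2 · u_1 = 0 (should be 0)
  u_3 · u_1 = 0 (should be 0)
  u_3 · u_2 = 0 (should be 0)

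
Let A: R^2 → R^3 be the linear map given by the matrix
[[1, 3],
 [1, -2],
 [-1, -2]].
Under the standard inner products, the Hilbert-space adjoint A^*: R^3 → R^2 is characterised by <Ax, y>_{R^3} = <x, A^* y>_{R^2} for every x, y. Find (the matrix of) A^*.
A^* = A^T =
[[1, 1, -1],
 [3, -2, -2]]

For real matrices with standard dot products, the defining identity <Ax, y> = <x, A^* y> gives (Ax)^T y = x^T (A^*) y, i.e. x^T A^T y = x^T (A^*) y. Since this holds for all x, y, we must have A^* = A^T. Therefore
A^* =
[[1, 1, -1],
 [3, -2, -2]].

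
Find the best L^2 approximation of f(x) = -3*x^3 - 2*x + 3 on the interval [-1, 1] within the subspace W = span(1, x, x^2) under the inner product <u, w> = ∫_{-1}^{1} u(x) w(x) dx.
g(x) = 3 - 19*x/5

The best approximation g ∈ W is the orthogonal projection of f onto W. Writing g = a_0 + a_1 x + a_2 x^2, the coefficients solve the normal equations G · a = b where
  G_{ij} = <φ_i, φ_j> and b_i = <f, φ_i>, with φ_0 = 1, φ_1 = x, φ_2 = x^2.
G =
  [2, 0, 2/3]
  [0, 2/3, 0]
  [2/3, 0, 2/5],
b = (6, -38/15, 2).
Solving gives a_0 = 3, a_1 = -19/5, a_2 = 0, so
  g(x) = 3 - 19*x/5.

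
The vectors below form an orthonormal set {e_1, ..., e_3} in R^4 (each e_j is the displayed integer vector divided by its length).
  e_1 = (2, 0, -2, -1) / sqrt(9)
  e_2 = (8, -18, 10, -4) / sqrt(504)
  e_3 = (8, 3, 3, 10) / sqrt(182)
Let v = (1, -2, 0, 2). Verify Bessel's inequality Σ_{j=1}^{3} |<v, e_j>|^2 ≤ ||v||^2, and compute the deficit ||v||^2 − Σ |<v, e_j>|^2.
Σ |<v, e_j>|^2 = 68/13; ||v||^2 = 9; deficit = 49/13

Write each e_j = u_j / sqrt(<u_j, u_j>) where u_j is the displayed integer vector. Then <v, e_j> = <v, u_j> / sqrt(<u_j, u_j>), so |<v, e_j>|^2 = <v, u_j>^2 / <u_j, u_j>.
Coefficients: <v, e_1> = 0/sqrt(9), <v, e_2> = 36/sqrt(504), <v, e_3> = 22/sqrt(182).
Square and sum: Σ |<v, e_j>|^2 = 68/13.
Compute ||v||^2 = v·v = 9.
Deficit = 9 − 68/13 = 49/13 ≥ 0, confirming Bessel's inequality. (The deficit equals ||v − Σ <v,e_j> e_j||^2, the squared distance from v to span{e_j}.)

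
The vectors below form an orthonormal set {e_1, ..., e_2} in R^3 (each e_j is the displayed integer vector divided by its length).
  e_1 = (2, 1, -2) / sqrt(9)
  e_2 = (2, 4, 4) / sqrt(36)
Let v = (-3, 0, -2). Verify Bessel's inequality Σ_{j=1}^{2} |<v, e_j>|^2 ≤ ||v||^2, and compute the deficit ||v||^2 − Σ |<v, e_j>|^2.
Σ |<v, e_j>|^2 = 53/9; ||v||^2 = 13; deficit = 64/9

Write each e_j = u_j / sqrt(<u_j, u_j>) where u_j is the displayed integer vector. Then <v, e_j> = <v, u_j> / sqrt(<u_j, u_j>), so |<v, e_j>|^2 = <v, u_j>^2 / <u_j, u_j>.
Coefficients: <v, e_1> = -2/sqrt(9), <v, e_2> = -14/sqrt(36).
Square and sum: Σ |<v, e_j>|^2 = 53/9.
Compute ||v||^2 = v·v = 13.
Deficit = 13 − 53/9 = 64/9 ≥ 0, confirming Bessel's inequality. (The deficit equals ||v − Σ <v,e_j> e_j||^2, the squared distance from v to span{e_j}.)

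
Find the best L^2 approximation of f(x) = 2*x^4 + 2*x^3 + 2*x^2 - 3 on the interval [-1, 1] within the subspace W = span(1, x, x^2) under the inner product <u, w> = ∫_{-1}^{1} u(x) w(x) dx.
g(x) = 26*x^2/7 + 6*x/5 - 111/35

The best approximation g ∈ W is the orthogonal projection of f onto W. Writing g = a_0 + a_1 x + a_2 x^2, the coefficients solve the normal equations G · a = b where
  G_{ij} = <φ_i, φ_j> and b_i = <f, φ_i>, with φ_0 = 1, φ_1 = x, φ_2 = x^2.
G =
  [2, 0, 2/3]
  [0, 2/3, 0]
  [2/3, 0, 2/5],
b = (-58/15, 4/5, -22/35).
Solving gives a_0 = -111/35, a_1 = 6/5, a_2 = 26/7, so
  g(x) = 26*x^2/7 + 6*x/5 - 111/35.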